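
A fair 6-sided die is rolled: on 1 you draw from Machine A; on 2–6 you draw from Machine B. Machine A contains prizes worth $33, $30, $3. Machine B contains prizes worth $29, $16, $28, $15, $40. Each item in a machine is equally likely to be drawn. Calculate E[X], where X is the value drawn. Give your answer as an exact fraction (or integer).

E[X | Machine A] = (33 + 30 + 3)/3 = 22
E[X | Machine B] = (29 + 16 + 28 + 15 + 40)/5 = 128/5
E[X] = (1/6)·22 + (5/6)·128/5 = 25

$25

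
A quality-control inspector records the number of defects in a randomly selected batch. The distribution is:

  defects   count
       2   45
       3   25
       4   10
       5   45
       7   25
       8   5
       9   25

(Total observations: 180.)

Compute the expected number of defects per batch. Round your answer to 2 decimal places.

4.83

Total = 180, so P(defects=2) = 45/180, etc.
E[X] = (1/4)·2 + (5/36)·3 + (1/18)·4 + (1/4)·5 + (5/36)·7 + (1/36)·8 + (5/36)·9
     = 29/6 ≈ 4.83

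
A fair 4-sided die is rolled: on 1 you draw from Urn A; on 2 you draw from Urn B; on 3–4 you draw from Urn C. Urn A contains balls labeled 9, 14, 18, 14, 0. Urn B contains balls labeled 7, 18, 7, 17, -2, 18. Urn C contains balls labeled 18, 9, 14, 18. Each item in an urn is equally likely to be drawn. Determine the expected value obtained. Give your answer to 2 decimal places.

E[X | Urn A] = (9 + 14 + 18 + 14 + 0)/5 = 11
E[X | Urn B] = (7 + 18 + 7 + 17 − 2 + 18)/6 = 65/6
E[X | Urn C] = (18 + 9 + 14 + 18)/4 = 59/4
E[X] = (1/4)·11 + (1/4)·65/6 + (1/2)·59/4 = 77/6 ≈ 12.83

12.83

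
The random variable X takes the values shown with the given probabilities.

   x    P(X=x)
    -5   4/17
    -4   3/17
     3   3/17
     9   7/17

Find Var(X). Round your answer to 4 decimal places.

38.1107

E[X] = (4/17)·(-5) + (3/17)·(-4) + (3/17)·3 + (7/17)·9 = 40/17
E[X²] = (4/17)·25 + (3/17)·16 + (3/17)·9 + (7/17)·81 = 742/17
Var(X) = 742/17 − (40/17)² = 11014/289 ≈ 38.1107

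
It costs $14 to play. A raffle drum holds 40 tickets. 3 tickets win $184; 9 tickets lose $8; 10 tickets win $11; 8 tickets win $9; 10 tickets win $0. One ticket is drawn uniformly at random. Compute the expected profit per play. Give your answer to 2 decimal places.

E[payout] = (3/40)·184 + (9/40)·(-8) + (10/40)·11 + (8/40)·9 + (10/40)·0 = 331/20
Expected profit = 331/20 − 14 = 51/20 ≈ $2.55

$2.55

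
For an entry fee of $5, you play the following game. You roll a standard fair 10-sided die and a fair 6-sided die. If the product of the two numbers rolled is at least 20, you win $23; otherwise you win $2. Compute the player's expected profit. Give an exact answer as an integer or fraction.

23/4 dollars

E[payout] = (7/12)·2 + (5/12)·23 = 43/4
Expected profit = 43/4 − 5 = 23/4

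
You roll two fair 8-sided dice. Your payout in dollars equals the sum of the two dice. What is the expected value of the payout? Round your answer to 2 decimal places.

$9.00

Distribution of the sum of the two dice: 2 w.p. 1/64, 3 w.p. 1/32, 4 w.p. 3/64, 5 w.p. 1/16, 6 w.p. 5/64, 7 w.p. 3/32, …
E[payout] = (1/64)·2 + (1/32)·3 + (3/64)·4 + (1/16)·5 + (5/64)·6 + (3/32)·7 + (7/64)·8 + (1/8)·9 + (7/64)·10 + (3/32)·11 + (5/64)·12 + (1/16)·13 + (3/64)·14 + (1/32)·15 + (1/64)·16 = 9
≈ $9.00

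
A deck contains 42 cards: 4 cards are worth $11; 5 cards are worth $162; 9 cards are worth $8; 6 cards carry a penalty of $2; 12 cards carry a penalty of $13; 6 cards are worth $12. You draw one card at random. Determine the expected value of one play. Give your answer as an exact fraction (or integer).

415/21 dollars

E[payout] = (4/42)·11 + (5/42)·162 + (9/42)·8 + (6/42)·(-2) + (12/42)·(-13) + (6/42)·12 = 415/21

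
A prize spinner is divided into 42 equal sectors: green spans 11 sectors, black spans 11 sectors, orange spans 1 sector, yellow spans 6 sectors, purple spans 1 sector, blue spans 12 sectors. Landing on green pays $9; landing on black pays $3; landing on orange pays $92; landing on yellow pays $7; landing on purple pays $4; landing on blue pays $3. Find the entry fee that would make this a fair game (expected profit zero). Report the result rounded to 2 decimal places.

E[payout] = (11/42)·9 + (11/42)·3 + (1/42)·92 + (6/42)·7 + (1/42)·4 + (12/42)·3 = 51/7
Fair fee = E[payout] = 51/7 ≈ $7.29

$7.29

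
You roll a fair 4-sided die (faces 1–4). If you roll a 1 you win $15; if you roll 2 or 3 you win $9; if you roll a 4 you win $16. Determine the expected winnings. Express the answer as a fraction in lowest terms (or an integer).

49/4 dollars

E[payout] = (1/2)·9 + (1/4)·15 + (1/4)·16 = 49/4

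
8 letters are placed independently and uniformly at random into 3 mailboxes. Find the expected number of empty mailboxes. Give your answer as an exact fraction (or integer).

Let Xⱼ=1 if mailbox j is empty. P(Xⱼ=1) = ((3-1)/3)^8 = 256/6561.
By linearity, E[#empty] = 3·256/6561 = 256/2187.

256/2187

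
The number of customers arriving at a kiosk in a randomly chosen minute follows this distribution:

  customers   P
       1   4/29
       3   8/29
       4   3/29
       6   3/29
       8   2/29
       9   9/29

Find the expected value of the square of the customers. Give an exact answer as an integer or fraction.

1089/29

E[X²] = (4/29)·1 + (8/29)·9 + (3/29)·16 + (3/29)·36 + (2/29)·64 + (9/29)·81
     = 1089/29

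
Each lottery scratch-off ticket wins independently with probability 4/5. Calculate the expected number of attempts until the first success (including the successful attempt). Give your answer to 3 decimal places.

For a geometric distribution, E[trials] = 1/p = 1/(4/5) = 5/4.
≈ 1.250

1.250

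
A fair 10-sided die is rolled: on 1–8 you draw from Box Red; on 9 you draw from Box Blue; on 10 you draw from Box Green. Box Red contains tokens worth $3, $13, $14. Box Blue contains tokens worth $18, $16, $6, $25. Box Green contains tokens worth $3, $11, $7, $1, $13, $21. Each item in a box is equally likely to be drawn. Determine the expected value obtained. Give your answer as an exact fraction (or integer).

E[X | Box Red] = (3 + 13 + 14)/3 = 10
E[X | Box Blue] = (18 + 16 + 6 + 25)/4 = 65/4
E[X | Box Green] = (3 + 11 + 7 + 1 + 13 + 21)/6 = 28/3
E[X] = (4/5)·10 + (1/10)·65/4 + (1/10)·28/3 = 1267/120

1267/120 dollars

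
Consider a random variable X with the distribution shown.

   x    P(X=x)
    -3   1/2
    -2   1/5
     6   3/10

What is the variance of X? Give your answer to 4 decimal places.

E[X] = (1/2)·(-3) + (1/5)·(-2) + (3/10)·6 = -1/10
E[X²] = (1/2)·9 + (1/5)·4 + (3/10)·36 = 161/10
Var(X) = 161/10 − (-1/10)² = 1609/100 ≈ 16.0900

16.0900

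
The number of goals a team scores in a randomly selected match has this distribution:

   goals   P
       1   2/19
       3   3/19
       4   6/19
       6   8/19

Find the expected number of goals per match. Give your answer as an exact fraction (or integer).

E[X] = (2/19)·1 + (3/19)·3 + (6/19)·4 + (8/19)·6
     = 83/19

83/19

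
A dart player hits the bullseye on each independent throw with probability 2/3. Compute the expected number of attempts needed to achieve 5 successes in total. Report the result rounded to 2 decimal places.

7.50

By linearity (sum of 5 independent geometric waits), E[trials] = 5/p = 5/(2/3) = 15/2.
≈ 7.50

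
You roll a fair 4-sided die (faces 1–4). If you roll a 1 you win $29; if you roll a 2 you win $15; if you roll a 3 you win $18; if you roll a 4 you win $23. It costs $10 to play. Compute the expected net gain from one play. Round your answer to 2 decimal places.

E[payout] = (1/4)·15 + (1/4)·18 + (1/4)·23 + (1/4)·29 = 85/4
Expected profit = 85/4 − 10 = 45/4 ≈ $11.25

$11.25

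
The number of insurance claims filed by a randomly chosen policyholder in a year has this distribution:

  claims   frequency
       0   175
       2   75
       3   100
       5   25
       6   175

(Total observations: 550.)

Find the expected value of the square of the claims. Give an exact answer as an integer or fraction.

325/22

Total = 550, so P(claims=0) = 175/550, etc.
E[X²] = (7/22)·0 + (3/22)·4 + (2/11)·9 + (1/22)·25 + (7/22)·36
     = 325/22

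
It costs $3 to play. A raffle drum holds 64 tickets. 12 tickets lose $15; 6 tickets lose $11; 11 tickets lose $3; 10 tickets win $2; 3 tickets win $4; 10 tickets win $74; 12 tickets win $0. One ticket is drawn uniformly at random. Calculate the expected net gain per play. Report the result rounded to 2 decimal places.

E[payout] = (12/64)·(-15) + (6/64)·(-11) + (11/64)·(-3) + (10/64)·2 + (3/64)·4 + (10/64)·74 + (12/64)·0 = 493/64
Expected profit = 493/64 − 3 = 301/64 ≈ $4.70

$4.70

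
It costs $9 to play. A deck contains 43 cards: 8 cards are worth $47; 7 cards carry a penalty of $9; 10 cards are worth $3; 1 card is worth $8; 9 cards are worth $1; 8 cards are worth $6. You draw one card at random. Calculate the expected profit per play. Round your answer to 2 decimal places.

E[payout] = (8/43)·47 + (7/43)·(-9) + (10/43)·3 + (1/43)·8 + (9/43)·1 + (8/43)·6 = 408/43
Expected profit = 408/43 − 9 = 21/43 ≈ $0.49

$0.49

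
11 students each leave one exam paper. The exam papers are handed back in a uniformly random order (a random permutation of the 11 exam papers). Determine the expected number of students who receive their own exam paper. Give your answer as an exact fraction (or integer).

Let Xᵢ = 1 if person i gets their own exam paper. For each i, P(Xᵢ=1) = 1/11.
By linearity of expectation, E[X₁+…+X_11] = 11·(1/11) = 1.

1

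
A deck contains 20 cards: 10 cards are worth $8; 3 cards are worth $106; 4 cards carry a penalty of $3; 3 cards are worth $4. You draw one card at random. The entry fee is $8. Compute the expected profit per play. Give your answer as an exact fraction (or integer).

119/10 dollars

E[payout] = (10/20)·8 + (3/20)·106 + (4/20)·(-3) + (3/20)·4 = 199/10
Expected profit = 199/10 − 8 = 119/10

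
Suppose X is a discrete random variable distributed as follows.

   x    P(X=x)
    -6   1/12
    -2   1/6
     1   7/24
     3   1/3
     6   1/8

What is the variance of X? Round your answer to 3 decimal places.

9.998

E[X] = (1/12)·(-6) + (1/6)·(-2) + (7/24)·1 + (1/3)·3 + (1/8)·6 = 29/24
E[X²] = (1/12)·36 + (1/6)·4 + (7/24)·1 + (1/3)·9 + (1/8)·36 = 275/24
Var(X) = 275/24 − (29/24)² = 5759/576 ≈ 9.998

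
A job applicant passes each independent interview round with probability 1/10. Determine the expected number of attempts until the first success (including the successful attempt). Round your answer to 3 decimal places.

10.000

For a geometric distribution, E[trials] = 1/p = 1/(1/10) = 10.
≈ 10.000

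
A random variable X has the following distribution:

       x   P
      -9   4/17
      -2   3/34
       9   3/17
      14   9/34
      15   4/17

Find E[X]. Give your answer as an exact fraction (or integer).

111/17

E[X] = (4/17)·(-9) + (3/34)·(-2) + (3/17)·9 + (9/34)·14 + (4/17)·15
     = 111/17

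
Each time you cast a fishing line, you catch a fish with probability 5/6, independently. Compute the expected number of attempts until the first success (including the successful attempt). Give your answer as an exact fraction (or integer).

For a geometric distribution, E[trials] = 1/p = 1/(5/6) = 6/5.

6/5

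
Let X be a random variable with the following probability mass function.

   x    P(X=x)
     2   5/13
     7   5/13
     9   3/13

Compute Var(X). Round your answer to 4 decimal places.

E[X] = (5/13)·2 + (5/13)·7 + (3/13)·9 = 72/13
E[X²] = (5/13)·4 + (5/13)·49 + (3/13)·81 = 508/13
Var(X) = 508/13 − (72/13)² = 1420/169 ≈ 8.4024

8.4024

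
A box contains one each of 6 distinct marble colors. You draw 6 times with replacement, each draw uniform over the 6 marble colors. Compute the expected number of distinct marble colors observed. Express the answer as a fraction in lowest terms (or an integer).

Let Xⱼ=1 if type j appears at least once. P(Xⱼ=1) = 1 − ((6−1)/6)^6 = 31031/46656.
E[#distinct] = 6·31031/46656 = 31031/7776.

31031/7776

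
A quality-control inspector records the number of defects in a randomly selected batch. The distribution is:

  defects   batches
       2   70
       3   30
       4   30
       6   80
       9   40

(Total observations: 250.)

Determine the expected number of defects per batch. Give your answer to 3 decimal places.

Total = 250, so P(defects=2) = 70/250, etc.
E[X] = (7/25)·2 + (3/25)·3 + (3/25)·4 + (8/25)·6 + (4/25)·9
     = 119/25 ≈ 4.760

4.760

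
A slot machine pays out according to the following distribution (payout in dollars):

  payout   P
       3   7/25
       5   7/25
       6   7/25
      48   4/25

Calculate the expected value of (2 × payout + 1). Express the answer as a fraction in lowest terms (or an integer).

121/5

E[2x+1] = (7/25)·7 + (7/25)·11 + (7/25)·13 + (4/25)·97
     = 121/5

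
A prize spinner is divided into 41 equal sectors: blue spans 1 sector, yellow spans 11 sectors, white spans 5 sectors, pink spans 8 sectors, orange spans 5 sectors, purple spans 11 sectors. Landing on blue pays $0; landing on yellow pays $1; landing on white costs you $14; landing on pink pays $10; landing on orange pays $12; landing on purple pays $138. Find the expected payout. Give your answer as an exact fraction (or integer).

E[payout] = (1/41)·0 + (11/41)·1 + (5/41)·(-14) + (8/41)·10 + (5/41)·12 + (11/41)·138 = 39

$39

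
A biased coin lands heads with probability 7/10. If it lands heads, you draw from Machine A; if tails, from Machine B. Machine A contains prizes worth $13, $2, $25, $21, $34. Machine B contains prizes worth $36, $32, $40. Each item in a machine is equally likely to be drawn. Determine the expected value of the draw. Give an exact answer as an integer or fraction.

E[X | Machine A] = (13 + 2 + 25 + 21 + 34)/5 = 19
E[X | Machine B] = (36 + 32 + 40)/3 = 36
E[X] = (7/10)·19 + (3/10)·36 = 241/10

241/10 dollars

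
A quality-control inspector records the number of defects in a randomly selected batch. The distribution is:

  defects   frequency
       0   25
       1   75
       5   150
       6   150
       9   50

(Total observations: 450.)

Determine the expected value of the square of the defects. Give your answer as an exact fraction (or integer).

Total = 450, so P(defects=0) = 25/450, etc.
E[X²] = (1/18)·0 + (1/6)·1 + (1/3)·25 + (1/3)·36 + (1/9)·81
     = 59/2

59/2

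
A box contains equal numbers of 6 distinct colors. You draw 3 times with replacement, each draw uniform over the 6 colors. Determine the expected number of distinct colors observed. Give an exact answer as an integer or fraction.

Let Xⱼ=1 if type j appears at least once. P(Xⱼ=1) = 1 − ((6−1)/6)^3 = 91/216.
E[#distinct] = 6·91/216 = 91/36.

91/36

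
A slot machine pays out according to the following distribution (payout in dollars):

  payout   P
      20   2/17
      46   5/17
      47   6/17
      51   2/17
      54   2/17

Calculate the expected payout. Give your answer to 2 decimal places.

$44.82

E[X] = (2/17)·20 + (5/17)·46 + (6/17)·47 + (2/17)·51 + (2/17)·54
     = 762/17 ≈ 44.82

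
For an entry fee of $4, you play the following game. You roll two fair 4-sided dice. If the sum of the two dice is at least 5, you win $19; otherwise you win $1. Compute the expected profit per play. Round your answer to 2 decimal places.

$8.25

E[payout] = (3/8)·1 + (5/8)·19 = 49/4
Expected profit = 49/4 − 4 = 33/4 ≈ $8.25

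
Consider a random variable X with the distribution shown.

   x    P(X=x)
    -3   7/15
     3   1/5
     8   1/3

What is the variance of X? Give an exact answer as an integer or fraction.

5366/225

E[X] = (7/15)·(-3) + (1/5)·3 + (1/3)·8 = 28/15
E[X²] = (7/15)·9 + (1/5)·9 + (1/3)·64 = 82/3
Var(X) = 82/3 − (28/15)² = 5366/225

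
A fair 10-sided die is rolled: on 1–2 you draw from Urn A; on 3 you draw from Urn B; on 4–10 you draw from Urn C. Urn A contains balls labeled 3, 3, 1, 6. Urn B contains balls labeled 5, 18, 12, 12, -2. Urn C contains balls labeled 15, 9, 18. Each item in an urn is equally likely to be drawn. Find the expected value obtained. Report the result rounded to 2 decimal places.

11.35

E[X | Urn A] = (3 + 3 + 1 + 6)/4 = 13/4
E[X | Urn B] = (5 + 18 + 12 + 12 − 2)/5 = 9
E[X | Urn C] = (15 + 9 + 18)/3 = 14
E[X] = (1/5)·13/4 + (1/10)·9 + (7/10)·14 = 227/20 ≈ 11.35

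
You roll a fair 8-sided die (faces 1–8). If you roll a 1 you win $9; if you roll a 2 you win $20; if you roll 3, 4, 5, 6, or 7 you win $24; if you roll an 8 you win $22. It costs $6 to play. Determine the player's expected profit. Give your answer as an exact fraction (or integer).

123/8 dollars

E[payout] = (1/8)·9 + (1/8)·20 + (1/8)·22 + (5/8)·24 = 171/8
Expected profit = 171/8 − 6 = 123/8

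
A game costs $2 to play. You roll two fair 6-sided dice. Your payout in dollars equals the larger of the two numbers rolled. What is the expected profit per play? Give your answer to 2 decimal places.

$2.47

Distribution of the larger of the two numbers rolled: 1 w.p. 1/36, 2 w.p. 1/12, 3 w.p. 5/36, 4 w.p. 7/36, 5 w.p. 1/4, 6 w.p. 11/36
E[payout] = (1/36)·1 + (1/12)·2 + (5/36)·3 + (7/36)·4 + (1/4)·5 + (11/36)·6 = 161/36
Expected profit = 161/36 − 2 = 89/36 ≈ $2.47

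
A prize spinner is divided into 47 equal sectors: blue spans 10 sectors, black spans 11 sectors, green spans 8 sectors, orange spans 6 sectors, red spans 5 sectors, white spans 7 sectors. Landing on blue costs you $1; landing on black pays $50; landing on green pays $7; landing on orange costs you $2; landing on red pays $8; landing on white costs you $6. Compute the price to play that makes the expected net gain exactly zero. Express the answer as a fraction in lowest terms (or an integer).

582/47 dollars

E[payout] = (10/47)·(-1) + (11/47)·50 + (8/47)·7 + (6/47)·(-2) + (5/47)·8 + (7/47)·(-6) = 582/47
Fair fee = E[payout] = 582/47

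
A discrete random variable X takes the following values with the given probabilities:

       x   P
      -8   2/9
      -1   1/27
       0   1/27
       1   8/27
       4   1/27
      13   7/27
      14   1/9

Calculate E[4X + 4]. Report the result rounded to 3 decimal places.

E[4x+4] = (2/9)·(-28) + (1/27)·0 + (1/27)·4 + (8/27)·8 + (1/27)·20 + (7/27)·56 + (1/9)·60
     = 164/9 ≈ 18.222

18.222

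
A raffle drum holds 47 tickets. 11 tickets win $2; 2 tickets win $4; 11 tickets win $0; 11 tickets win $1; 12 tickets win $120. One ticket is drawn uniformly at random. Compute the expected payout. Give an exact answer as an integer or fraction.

E[payout] = (11/47)·2 + (2/47)·4 + (11/47)·0 + (11/47)·1 + (12/47)·120 = 1481/47

1481/47 dollars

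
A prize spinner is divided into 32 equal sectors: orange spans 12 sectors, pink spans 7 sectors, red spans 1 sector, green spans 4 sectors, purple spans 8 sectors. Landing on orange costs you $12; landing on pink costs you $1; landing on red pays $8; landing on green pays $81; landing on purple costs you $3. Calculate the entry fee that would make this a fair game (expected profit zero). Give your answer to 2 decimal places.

$4.91

E[payout] = (12/32)·(-12) + (7/32)·(-1) + (1/32)·8 + (4/32)·81 + (8/32)·(-3) = 157/32
Fair fee = E[payout] = 157/32 ≈ $4.91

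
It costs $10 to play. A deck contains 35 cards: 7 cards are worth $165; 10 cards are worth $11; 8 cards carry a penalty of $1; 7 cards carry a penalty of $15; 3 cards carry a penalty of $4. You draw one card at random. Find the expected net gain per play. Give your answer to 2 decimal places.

$22.57

E[payout] = (7/35)·165 + (10/35)·11 + (8/35)·(-1) + (7/35)·(-15) + (3/35)·(-4) = 228/7
Expected profit = 228/7 − 10 = 158/7 ≈ $22.57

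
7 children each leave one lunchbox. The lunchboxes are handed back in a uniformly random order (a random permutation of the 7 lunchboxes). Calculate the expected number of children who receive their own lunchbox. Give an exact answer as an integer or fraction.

1

Let Xᵢ = 1 if person i gets their own lunchbox. For each i, P(Xᵢ=1) = 1/7.
By linearity of expectation, E[X₁+…+X_7] = 7·(1/7) = 1.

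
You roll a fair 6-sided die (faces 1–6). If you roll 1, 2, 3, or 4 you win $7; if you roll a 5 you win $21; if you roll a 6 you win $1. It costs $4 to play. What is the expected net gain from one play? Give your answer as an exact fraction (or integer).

13/3 dollars

E[payout] = (1/6)·1 + (2/3)·7 + (1/6)·21 = 25/3
Expected profit = 25/3 − 4 = 13/3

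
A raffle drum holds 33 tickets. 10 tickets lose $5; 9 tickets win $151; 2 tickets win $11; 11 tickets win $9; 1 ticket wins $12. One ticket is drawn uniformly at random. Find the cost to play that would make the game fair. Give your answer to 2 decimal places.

E[payout] = (10/33)·(-5) + (9/33)·151 + (2/33)·11 + (11/33)·9 + (1/33)·12 = 1442/33
Fair fee = E[payout] = 1442/33 ≈ $43.70

$43.70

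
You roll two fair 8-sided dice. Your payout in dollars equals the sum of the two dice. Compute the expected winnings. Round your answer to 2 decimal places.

Distribution of the sum of the two dice: 2 w.p. 1/64, 3 w.p. 1/32, 4 w.p. 3/64, 5 w.p. 1/16, 6 w.p. 5/64, 7 w.p. 3/32, …
E[payout] = (1/64)·2 + (1/32)·3 + (3/64)·4 + (1/16)·5 + (5/64)·6 + (3/32)·7 + (7/64)·8 + (1/8)·9 + (7/64)·10 + (3/32)·11 + (5/64)·12 + (1/16)·13 + (3/64)·14 + (1/32)·15 + (1/64)·16 = 9
≈ $9.00

$9.00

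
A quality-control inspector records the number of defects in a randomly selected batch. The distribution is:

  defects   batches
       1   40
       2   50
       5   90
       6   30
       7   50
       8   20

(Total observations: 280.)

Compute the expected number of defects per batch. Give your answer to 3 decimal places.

4.571

Total = 280, so P(defects=1) = 40/280, etc.
E[X] = (1/7)·1 + (5/28)·2 + (9/28)·5 + (3/28)·6 + (5/28)·7 + (1/14)·8
     = 32/7 ≈ 4.571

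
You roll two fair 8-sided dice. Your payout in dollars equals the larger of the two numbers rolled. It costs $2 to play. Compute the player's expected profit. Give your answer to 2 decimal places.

Distribution of the larger of the two numbers rolled: 1 w.p. 1/64, 2 w.p. 3/64, 3 w.p. 5/64, 4 w.p. 7/64, 5 w.p. 9/64, 6 w.p. 11/64, …
E[payout] = (1/64)·1 + (3/64)·2 + (5/64)·3 + (7/64)·4 + (9/64)·5 + (11/64)·6 + (13/64)·7 + (15/64)·8 = 93/16
Expected profit = 93/16 − 2 = 61/16 ≈ $3.81

$3.81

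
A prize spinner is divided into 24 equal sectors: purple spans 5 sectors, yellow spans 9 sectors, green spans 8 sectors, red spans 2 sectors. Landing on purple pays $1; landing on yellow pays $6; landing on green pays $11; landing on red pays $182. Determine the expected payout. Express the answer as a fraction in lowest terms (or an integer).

E[payout] = (5/24)·1 + (9/24)·6 + (8/24)·11 + (2/24)·182 = 511/24

511/24 dollars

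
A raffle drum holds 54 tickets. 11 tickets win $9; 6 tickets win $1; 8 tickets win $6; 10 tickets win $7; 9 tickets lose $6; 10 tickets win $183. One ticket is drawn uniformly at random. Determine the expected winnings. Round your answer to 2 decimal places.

$37.02

E[payout] = (11/54)·9 + (6/54)·1 + (8/54)·6 + (10/54)·7 + (9/54)·(-6) + (10/54)·183 = 1999/54
≈ $37.02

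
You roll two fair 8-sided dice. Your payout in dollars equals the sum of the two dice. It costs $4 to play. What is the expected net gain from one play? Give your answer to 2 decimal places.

Distribution of the sum of the two dice: 2 w.p. 1/64, 3 w.p. 1/32, 4 w.p. 3/64, 5 w.p. 1/16, 6 w.p. 5/64, 7 w.p. 3/32, …
E[payout] = (1/64)·2 + (1/32)·3 + (3/64)·4 + (1/16)·5 + (5/64)·6 + (3/32)·7 + (7/64)·8 + (1/8)·9 + (7/64)·10 + (3/32)·11 + (5/64)·12 + (1/16)·13 + (3/64)·14 + (1/32)·15 + (1/64)·16 = 9
Expected profit = 9 − 4 = 5 ≈ $5.00

$5.00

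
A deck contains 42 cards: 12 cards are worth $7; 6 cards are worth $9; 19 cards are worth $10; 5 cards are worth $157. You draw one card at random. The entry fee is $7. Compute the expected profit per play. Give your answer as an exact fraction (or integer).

39/2 dollars

E[payout] = (12/42)·7 + (6/42)·9 + (19/42)·10 + (5/42)·157 = 53/2
Expected profit = 53/2 − 7 = 39/2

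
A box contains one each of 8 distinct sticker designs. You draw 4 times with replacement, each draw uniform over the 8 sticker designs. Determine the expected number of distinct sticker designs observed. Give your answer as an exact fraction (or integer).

1695/512

Let Xⱼ=1 if type j appears at least once. P(Xⱼ=1) = 1 − ((8−1)/8)^4 = 1695/4096.
E[#distinct] = 8·1695/4096 = 1695/512.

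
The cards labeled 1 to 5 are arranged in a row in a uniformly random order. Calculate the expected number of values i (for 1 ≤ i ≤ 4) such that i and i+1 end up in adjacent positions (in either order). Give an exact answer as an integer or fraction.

8/5

For each i ∈ {1,…,4}, let Xᵢ = 1 if i and i+1 are adjacent. P(Xᵢ=1) = 2·(5−1)!/5! = 2/5.
By linearity, E[ΣXᵢ] = (4)·(2/5) = 8/5.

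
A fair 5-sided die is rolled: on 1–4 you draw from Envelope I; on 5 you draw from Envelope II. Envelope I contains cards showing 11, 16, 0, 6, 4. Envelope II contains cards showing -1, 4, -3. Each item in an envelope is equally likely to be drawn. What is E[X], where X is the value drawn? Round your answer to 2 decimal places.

E[X | Envelope I] = (11 + 16 + 0 + 6 + 4)/5 = 37/5
E[X | Envelope II] = (-1 + 4 − 3)/3 = 0
E[X] = (4/5)·37/5 + (1/5)·0 = 148/25 ≈ 5.92

5.92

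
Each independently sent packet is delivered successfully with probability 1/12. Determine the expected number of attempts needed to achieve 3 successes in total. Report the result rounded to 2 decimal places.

36.00

By linearity (sum of 3 independent geometric waits), E[trials] = 3/p = 3/(1/12) = 36.
≈ 36.00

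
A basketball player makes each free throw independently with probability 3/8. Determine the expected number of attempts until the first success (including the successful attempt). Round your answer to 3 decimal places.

2.667

For a geometric distribution, E[trials] = 1/p = 1/(3/8) = 8/3.
≈ 2.667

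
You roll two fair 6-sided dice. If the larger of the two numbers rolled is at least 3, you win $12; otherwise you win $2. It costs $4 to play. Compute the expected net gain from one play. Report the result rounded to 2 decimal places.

$6.89

E[payout] = (1/9)·2 + (8/9)·12 = 98/9
Expected profit = 98/9 − 4 = 62/9 ≈ $6.89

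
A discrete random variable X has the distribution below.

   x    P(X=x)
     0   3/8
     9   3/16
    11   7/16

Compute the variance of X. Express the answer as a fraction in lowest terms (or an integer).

E[X] = (3/8)·0 + (3/16)·9 + (7/16)·11 = 13/2
E[X²] = (3/8)·0 + (3/16)·81 + (7/16)·121 = 545/8
Var(X) = 545/8 − (13/2)² = 207/8

207/8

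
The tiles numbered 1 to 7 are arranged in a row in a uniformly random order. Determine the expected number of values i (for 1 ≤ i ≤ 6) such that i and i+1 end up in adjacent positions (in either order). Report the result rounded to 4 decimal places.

1.7143

For each i ∈ {1,…,6}, let Xᵢ = 1 if i and i+1 are adjacent. P(Xᵢ=1) = 2·(7−1)!/7! = 2/7.
By linearity, E[ΣXᵢ] = (6)·(2/7) = 12/7.
≈ 1.7143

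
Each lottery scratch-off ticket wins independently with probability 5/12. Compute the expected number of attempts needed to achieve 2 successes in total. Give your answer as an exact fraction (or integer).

24/5

By linearity (sum of 2 independent geometric waits), E[trials] = 2/p = 2/(5/12) = 24/5.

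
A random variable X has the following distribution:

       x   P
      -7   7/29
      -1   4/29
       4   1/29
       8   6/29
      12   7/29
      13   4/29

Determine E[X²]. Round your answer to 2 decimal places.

83.83

E[X²] = (7/29)·49 + (4/29)·1 + (1/29)·16 + (6/29)·64 + (7/29)·144 + (4/29)·169
     = 2431/29 ≈ 83.83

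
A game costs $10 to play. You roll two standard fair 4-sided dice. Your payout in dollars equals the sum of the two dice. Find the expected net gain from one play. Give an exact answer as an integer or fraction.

Distribution of the sum of the two dice: 2 w.p. 1/16, 3 w.p. 1/8, 4 w.p. 3/16, 5 w.p. 1/4, 6 w.p. 3/16, 7 w.p. 1/8, …
E[payout] = (1/16)·2 + (1/8)·3 + (3/16)·4 + (1/4)·5 + (3/16)·6 + (1/8)·7 + (1/16)·8 = 5
Expected profit = 5 − 10 = -5

-$5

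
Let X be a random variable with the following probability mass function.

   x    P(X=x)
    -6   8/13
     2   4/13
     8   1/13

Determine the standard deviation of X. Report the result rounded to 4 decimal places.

4.7168

E[X] = -32/13, E[X²] = 368/13
Var(X) = E[X²] − (E[X])² = 368/13 − 1024/169 = 3760/169
SD(X) = √(3760/169) ≈ 4.7168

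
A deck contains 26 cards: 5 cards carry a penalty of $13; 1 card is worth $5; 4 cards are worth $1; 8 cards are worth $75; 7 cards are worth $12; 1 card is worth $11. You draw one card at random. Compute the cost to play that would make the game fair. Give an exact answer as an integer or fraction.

639/26 dollars

E[payout] = (5/26)·(-13) + (1/26)·5 + (4/26)·1 + (8/26)·75 + (7/26)·12 + (1/26)·11 = 639/26
Fair fee = E[payout] = 639/26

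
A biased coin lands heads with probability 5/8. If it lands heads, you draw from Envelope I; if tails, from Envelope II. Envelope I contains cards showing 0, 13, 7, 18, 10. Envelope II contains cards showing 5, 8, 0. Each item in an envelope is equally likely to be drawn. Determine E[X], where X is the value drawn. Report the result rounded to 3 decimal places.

7.625

E[X | Envelope I] = (0 + 13 + 7 + 18 + 10)/5 = 48/5
E[X | Envelope II] = (5 + 8 + 0)/3 = 13/3
E[X] = (5/8)·48/5 + (3/8)·13/3 = 61/8 ≈ 7.625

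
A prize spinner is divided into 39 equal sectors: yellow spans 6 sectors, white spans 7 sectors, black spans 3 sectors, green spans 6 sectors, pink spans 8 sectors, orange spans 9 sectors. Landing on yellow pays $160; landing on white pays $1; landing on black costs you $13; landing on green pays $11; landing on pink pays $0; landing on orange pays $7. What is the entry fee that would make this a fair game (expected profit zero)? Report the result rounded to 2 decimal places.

E[payout] = (6/39)·160 + (7/39)·1 + (3/39)·(-13) + (6/39)·11 + (8/39)·0 + (9/39)·7 = 1057/39
Fair fee = E[payout] = 1057/39 ≈ $27.10

$27.10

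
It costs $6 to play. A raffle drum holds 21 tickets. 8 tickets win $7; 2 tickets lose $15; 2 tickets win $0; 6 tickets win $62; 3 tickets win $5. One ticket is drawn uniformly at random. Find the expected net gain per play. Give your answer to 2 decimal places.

E[payout] = (8/21)·7 + (2/21)·(-15) + (2/21)·0 + (6/21)·62 + (3/21)·5 = 59/3
Expected profit = 59/3 − 6 = 41/3 ≈ $13.67

$13.67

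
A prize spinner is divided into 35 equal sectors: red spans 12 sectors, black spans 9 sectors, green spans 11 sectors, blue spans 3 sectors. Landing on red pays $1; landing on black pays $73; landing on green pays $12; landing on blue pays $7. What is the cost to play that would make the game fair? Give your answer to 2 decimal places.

E[payout] = (12/35)·1 + (9/35)·73 + (11/35)·12 + (3/35)·7 = 822/35
Fair fee = E[payout] = 822/35 ≈ $23.49

$23.49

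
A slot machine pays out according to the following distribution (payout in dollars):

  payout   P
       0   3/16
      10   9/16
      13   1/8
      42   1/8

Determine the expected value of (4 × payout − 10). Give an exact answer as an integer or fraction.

E[4x-10] = (3/16)·(-10) + (9/16)·30 + (1/8)·42 + (1/8)·158
     = 40

40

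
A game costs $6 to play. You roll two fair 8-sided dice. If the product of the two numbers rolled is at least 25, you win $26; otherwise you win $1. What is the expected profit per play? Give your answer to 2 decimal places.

E[payout] = (11/16)·1 + (5/16)·26 = 141/16
Expected profit = 141/16 − 6 = 45/16 ≈ $2.81

$2.81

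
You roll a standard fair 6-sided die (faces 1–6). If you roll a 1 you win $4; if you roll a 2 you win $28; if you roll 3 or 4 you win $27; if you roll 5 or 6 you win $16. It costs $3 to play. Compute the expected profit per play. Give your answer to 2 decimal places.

$16.67

E[payout] = (1/6)·4 + (1/3)·16 + (1/3)·27 + (1/6)·28 = 59/3
Expected profit = 59/3 − 3 = 50/3 ≈ $16.67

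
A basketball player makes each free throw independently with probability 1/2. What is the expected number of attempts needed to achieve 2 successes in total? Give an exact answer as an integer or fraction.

4

By linearity (sum of 2 independent geometric waits), E[trials] = 2/p = 2/(1/2) = 4.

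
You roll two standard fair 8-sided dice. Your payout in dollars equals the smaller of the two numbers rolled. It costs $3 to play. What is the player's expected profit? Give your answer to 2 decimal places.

Distribution of the smaller of the two numbers rolled: 1 w.p. 15/64, 2 w.p. 13/64, 3 w.p. 11/64, 4 w.p. 9/64, 5 w.p. 7/64, 6 w.p. 5/64, …
E[payout] = (15/64)·1 + (13/64)·2 + (11/64)·3 + (9/64)·4 + (7/64)·5 + (5/64)·6 + (3/64)·7 + (1/64)·8 = 51/16
Expected profit = 51/16 − 3 = 3/16 ≈ $0.19

$0.19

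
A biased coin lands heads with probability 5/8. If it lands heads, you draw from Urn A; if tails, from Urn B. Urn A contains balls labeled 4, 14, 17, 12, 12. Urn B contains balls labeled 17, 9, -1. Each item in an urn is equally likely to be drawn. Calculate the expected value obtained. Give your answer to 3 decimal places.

E[X | Urn A] = (4 + 14 + 17 + 12 + 12)/5 = 59/5
E[X | Urn B] = (17 + 9 − 1)/3 = 25/3
E[X] = (5/8)·59/5 + (3/8)·25/3 = 21/2 ≈ 10.500

10.500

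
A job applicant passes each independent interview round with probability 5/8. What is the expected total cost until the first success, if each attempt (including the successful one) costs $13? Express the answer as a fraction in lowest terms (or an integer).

104/5 dollars

E[#attempts] = 1/p = 8/5; E[cost] = 13·8/5 = 104/5.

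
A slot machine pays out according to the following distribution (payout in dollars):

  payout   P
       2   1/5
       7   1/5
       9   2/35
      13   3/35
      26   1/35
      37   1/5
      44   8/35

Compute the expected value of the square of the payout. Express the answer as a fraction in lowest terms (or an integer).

26787/35

E[X²] = (1/5)·4 + (1/5)·49 + (2/35)·81 + (3/35)·169 + (1/35)·676 + (1/5)·1369 + (8/35)·1936
     = 26787/35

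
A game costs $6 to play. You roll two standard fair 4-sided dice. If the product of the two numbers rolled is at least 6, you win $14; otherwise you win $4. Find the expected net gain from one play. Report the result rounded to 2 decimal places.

$3.00

E[payout] = (1/2)·4 + (1/2)·14 = 9
Expected profit = 9 − 6 = 3 ≈ $3.00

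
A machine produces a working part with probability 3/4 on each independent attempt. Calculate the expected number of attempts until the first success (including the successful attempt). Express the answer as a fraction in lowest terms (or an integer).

For a geometric distribution, E[trials] = 1/p = 1/(3/4) = 4/3.

4/3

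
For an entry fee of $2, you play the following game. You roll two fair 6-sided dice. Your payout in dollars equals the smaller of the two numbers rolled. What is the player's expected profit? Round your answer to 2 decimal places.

$0.53

Distribution of the smaller of the two numbers rolled: 1 w.p. 11/36, 2 w.p. 1/4, 3 w.p. 7/36, 4 w.p. 5/36, 5 w.p. 1/12, 6 w.p. 1/36
E[payout] = (11/36)·1 + (1/4)·2 + (7/36)·3 + (5/36)·4 + (1/12)·5 + (1/36)·6 = 91/36
Expected profit = 91/36 − 2 = 19/36 ≈ $0.53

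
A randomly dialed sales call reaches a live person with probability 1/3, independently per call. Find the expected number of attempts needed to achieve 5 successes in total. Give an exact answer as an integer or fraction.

15

By linearity (sum of 5 independent geometric waits), E[trials] = 5/p = 5/(1/3) = 15.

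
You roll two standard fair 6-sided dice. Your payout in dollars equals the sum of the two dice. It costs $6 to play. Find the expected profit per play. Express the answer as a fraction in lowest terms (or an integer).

$1

Distribution of the sum of the two dice: 2 w.p. 1/36, 3 w.p. 1/18, 4 w.p. 1/12, 5 w.p. 1/9, 6 w.p. 5/36, 7 w.p. 1/6, …
E[payout] = (1/36)·2 + (1/18)·3 + (1/12)·4 + (1/9)·5 + (5/36)·6 + (1/6)·7 + (5/36)·8 + (1/9)·9 + (1/12)·10 + (1/18)·11 + (1/36)·12 = 7
Expected profit = 7 − 6 = 1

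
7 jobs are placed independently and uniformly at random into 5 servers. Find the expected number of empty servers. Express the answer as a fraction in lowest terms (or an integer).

Let Xⱼ=1 if server j is empty. P(Xⱼ=1) = ((5-1)/5)^7 = 16384/78125.
By linearity, E[#empty] = 5·16384/78125 = 16384/15625.

16384/15625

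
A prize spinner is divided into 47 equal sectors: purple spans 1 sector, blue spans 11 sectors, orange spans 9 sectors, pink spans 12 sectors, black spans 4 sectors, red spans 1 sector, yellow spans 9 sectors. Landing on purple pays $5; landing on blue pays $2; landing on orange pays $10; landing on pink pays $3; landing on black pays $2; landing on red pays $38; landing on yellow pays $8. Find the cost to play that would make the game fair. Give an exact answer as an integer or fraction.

E[payout] = (1/47)·5 + (11/47)·2 + (9/47)·10 + (12/47)·3 + (4/47)·2 + (1/47)·38 + (9/47)·8 = 271/47
Fair fee = E[payout] = 271/47

271/47 dollars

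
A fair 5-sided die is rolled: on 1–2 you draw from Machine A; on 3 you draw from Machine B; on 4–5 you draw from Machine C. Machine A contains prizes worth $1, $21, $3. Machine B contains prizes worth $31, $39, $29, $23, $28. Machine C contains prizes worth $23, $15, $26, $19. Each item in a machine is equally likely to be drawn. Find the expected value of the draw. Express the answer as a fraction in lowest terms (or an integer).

E[X | Machine A] = (1 + 21 + 3)/3 = 25/3
E[X | Machine B] = (31 + 39 + 29 + 23 + 28)/5 = 30
E[X | Machine C] = (23 + 15 + 26 + 19)/4 = 83/4
E[X] = (2/5)·25/3 + (1/5)·30 + (2/5)·83/4 = 529/30

529/30 dollars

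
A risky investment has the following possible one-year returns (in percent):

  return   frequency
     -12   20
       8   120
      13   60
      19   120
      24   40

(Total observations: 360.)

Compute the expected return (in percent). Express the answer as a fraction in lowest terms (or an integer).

79/6

Total = 360, so P(return=-12) = 20/360, etc.
E[X] = (1/18)·(-12) + (1/3)·8 + (1/6)·13 + (1/3)·19 + (1/9)·24
     = 79/6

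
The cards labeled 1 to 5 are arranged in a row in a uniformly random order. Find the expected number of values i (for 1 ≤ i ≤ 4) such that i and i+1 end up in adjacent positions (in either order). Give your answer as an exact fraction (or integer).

8/5

For each i ∈ {1,…,4}, let Xᵢ = 1 if i and i+1 are adjacent. P(Xᵢ=1) = 2·(5−1)!/5! = 2/5.
By linearity, E[ΣXᵢ] = (4)·(2/5) = 8/5.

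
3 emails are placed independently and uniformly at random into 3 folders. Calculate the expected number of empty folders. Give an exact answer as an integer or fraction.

Let Xⱼ=1 if folder j is empty. P(Xⱼ=1) = ((3-1)/3)^3 = 8/27.
By linearity, E[#empty] = 3·8/27 = 8/9.

8/9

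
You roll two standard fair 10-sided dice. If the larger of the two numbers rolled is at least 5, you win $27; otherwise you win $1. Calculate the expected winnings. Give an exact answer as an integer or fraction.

E[payout] = (4/25)·1 + (21/25)·27 = 571/25

571/25 dollars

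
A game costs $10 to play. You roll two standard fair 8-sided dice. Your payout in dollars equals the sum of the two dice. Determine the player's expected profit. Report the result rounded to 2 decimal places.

-$1.00

Distribution of the sum of the two dice: 2 w.p. 1/64, 3 w.p. 1/32, 4 w.p. 3/64, 5 w.p. 1/16, 6 w.p. 5/64, 7 w.p. 3/32, …
E[payout] = (1/64)·2 + (1/32)·3 + (3/64)·4 + (1/16)·5 + (5/64)·6 + (3/32)·7 + (7/64)·8 + (1/8)·9 + (7/64)·10 + (3/32)·11 + (5/64)·12 + (1/16)·13 + (3/64)·14 + (1/32)·15 + (1/64)·16 = 9
Expected profit = 9 − 10 = -1 ≈ -$1.00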